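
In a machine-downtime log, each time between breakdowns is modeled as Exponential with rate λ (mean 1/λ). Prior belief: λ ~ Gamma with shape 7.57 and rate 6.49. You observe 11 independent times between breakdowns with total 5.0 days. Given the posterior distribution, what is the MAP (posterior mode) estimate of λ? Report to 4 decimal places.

With a Gamma(shape α, rate β) prior on the exponential rate λ, the posterior after n observations with total T = Σxᵢ is Gamma(α+n, β+T).
Posterior: Gamma(7.57+11, 6.49+5.0) = Gamma(18.57, 11.49).
Mode = (α−1)/β = 1.5292.

1.5292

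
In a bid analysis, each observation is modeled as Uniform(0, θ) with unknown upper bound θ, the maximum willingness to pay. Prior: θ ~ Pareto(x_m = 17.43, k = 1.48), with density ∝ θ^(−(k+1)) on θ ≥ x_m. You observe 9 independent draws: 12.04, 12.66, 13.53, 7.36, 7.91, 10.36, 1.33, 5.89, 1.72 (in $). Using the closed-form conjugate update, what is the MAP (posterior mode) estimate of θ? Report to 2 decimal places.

17.43

A Pareto(scale x_m, shape k) prior on the upper bound θ of Uniform(0, θ) is conjugate: posterior is Pareto(max(x_m, max xᵢ), k + n).
Sample maximum = 13.53; prior scale x_m = 17.43 → posterior scale = max = 17.43.
Posterior shape = 1.48 + 9 = 10.48.
The Pareto density is decreasing on [x_m, ∞), so the mode is x_m = 17.43.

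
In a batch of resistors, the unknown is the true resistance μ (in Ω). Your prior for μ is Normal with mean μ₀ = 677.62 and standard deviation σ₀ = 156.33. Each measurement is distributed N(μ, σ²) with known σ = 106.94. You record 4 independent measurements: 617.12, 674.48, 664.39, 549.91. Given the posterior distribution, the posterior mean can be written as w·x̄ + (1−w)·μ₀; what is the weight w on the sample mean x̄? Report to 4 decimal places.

0.8953

For Normal data with known variance σ², a Normal(μ₀, σ₀²) prior on μ is conjugate. Posterior precision = 1/σ₀² + n/σ²; posterior mean is the precision-weighted average of μ₀ and x̄.
σ₀² = 156.33² = 24439.0689, σ² = 106.94² = 11436.1636. Prior precision 1/σ₀² = 1/24439.0689; data precision n/σ² = 4/11436.1636.
w = (n/σ²)/(1/σ₀² + n/σ²) = n·σ₀²/(σ² + n·σ₀²) = 4·24439.0689/(11436.1636 + 4·24439.0689) = 97756.2756/109192.4392 = 0.8953.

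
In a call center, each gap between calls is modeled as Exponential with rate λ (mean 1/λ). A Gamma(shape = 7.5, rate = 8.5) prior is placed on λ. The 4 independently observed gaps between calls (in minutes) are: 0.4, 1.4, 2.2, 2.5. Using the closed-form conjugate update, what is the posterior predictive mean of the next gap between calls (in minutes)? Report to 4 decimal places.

With a Gamma(shape α, rate β) prior on the exponential rate λ, the posterior after n observations with total T = Σxᵢ is Gamma(α+n, β+T).
Sum of observations T = 6.5 minutes; n = 4.
Posterior: Gamma(7.5+4, 8.5+6.5) = Gamma(11.5, 15.0).
The predictive distribution for the next observation is Lomax; its mean is β/(α−1) = 15.0/10.5 = 1.4286.

1.4286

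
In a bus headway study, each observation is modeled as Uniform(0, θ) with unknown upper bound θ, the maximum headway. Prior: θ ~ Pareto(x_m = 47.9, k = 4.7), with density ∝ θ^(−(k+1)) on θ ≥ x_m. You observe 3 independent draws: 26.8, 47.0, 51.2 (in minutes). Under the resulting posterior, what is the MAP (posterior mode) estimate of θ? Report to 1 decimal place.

A Pareto(scale x_m, shape k) prior on the upper bound θ of Uniform(0, θ) is conjugate: posterior is Pareto(max(x_m, max xᵢ), k + n).
Sample maximum = 51.2; prior scale x_m = 47.9 → posterior scale = max = 51.2.
Posterior shape = 4.7 + 3 = 7.7.
The Pareto density is decreasing on [x_m, ∞), so the mode is x_m = 51.2.

51.2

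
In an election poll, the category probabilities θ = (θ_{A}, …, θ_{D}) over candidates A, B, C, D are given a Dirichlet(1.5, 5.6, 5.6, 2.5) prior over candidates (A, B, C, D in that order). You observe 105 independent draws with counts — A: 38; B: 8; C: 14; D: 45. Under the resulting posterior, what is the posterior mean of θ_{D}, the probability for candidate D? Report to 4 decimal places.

The Dirichlet prior is conjugate to the Multinomial likelihood: each posterior αⱼ = prior αⱼ + observed count nⱼ.
Posterior concentration: (39.5, 13.6, 19.6, 47.5), total = 120.2.
E[θ_{D}|data] = α_{D}/Σα = 47.5/120.2 = 0.3952.

0.3952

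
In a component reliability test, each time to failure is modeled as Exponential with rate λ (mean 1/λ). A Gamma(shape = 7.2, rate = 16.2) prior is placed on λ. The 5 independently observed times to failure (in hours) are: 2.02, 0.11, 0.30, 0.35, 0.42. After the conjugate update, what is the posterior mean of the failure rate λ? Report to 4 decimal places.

0.6289

With a Gamma(shape α, rate β) prior on the exponential rate λ, the posterior after n observations with total T = Σxᵢ is Gamma(α+n, β+T).
Sum of observations T = 3.20 hours; n = 5.
Posterior: Gamma(7.2+5, 16.2+3.20) = Gamma(12.2, 19.40).
Posterior mean of λ = α/β = 12.2/19.40 = 0.6289.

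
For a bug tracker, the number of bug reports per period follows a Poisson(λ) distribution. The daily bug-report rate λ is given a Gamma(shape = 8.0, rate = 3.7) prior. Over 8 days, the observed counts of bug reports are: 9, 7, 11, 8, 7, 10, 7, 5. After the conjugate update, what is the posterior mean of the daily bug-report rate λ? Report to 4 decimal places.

6.1538

With a Gamma(shape α, rate β) prior, the Poisson likelihood is conjugate: the posterior is Gamma(α + ΣXᵢ, β + n).
Sum of counts S = 64 over n = 8 days.
Posterior: Gamma(α+S, β+n) = Gamma(8.0+64, 3.7+8) = Gamma(72.0, 11.7).
Posterior mean = α/β = 72.0/11.7 = 6.1538.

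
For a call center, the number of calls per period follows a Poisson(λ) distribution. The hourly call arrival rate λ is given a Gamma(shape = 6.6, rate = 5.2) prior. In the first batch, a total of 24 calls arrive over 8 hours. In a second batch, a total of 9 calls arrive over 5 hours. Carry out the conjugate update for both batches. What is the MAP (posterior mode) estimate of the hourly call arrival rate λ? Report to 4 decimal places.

2.1209

With a Gamma(shape α, rate β) prior, the Poisson likelihood is conjugate: the posterior is Gamma(α + ΣXᵢ, β + n).
After batch 1: Gamma(α+S, β+n) = Gamma(6.6+24, 5.2+8) = Gamma(30.6, 13.2).
After batch 2: Gamma(α+S, β+n) = Gamma(30.6+9, 13.2+5) = Gamma(39.6, 18.2).
Mode of Gamma(α,β) for α≥1 is (α−1)/β = 38.6/18.2 = 2.1209.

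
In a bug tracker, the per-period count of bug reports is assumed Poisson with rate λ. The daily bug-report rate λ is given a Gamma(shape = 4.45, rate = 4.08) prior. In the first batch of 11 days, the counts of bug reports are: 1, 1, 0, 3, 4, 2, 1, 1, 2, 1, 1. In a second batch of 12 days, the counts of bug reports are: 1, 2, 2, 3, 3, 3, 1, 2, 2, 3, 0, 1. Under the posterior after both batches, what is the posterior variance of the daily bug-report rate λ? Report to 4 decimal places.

With a Gamma(shape α, rate β) prior, the Poisson likelihood is conjugate: the posterior is Gamma(α + ΣXᵢ, β + n).
Batch 1: sum of counts S = 17 over n = 11 days.
After batch 1: Gamma(α+S, β+n) = Gamma(4.45+17, 4.08+11) = Gamma(21.45, 15.08).
Batch 2: sum of counts S = 23 over n = 12 days.
After batch 2: Gamma(α+S, β+n) = Gamma(21.45+23, 15.08+12) = Gamma(44.45, 27.08).
Var = α/β² = 44.45/27.08² = 0.0606.

0.0606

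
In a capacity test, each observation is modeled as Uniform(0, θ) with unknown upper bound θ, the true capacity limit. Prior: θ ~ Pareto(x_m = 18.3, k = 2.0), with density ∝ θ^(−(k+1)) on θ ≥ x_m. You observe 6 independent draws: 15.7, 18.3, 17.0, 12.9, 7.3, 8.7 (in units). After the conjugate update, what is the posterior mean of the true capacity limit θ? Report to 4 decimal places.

20.9143

A Pareto(scale x_m, shape k) prior on the upper bound θ of Uniform(0, θ) is conjugate: posterior is Pareto(max(x_m, max xᵢ), k + n).
Sample maximum = 18.3; prior scale x_m = 18.3 → posterior scale = max = 18.3.
Posterior shape = 2.0 + 6 = 8.0.
E[θ|data] = k·x_m/(k−1) = 8.0·18.3/7.0 = 20.9143.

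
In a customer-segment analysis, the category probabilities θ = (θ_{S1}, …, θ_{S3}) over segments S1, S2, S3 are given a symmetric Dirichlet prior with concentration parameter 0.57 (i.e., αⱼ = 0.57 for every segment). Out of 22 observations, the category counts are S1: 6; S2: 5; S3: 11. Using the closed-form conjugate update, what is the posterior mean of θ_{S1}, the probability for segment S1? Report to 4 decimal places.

The Dirichlet prior is conjugate to the Multinomial likelihood: each posterior αⱼ = prior αⱼ + observed count nⱼ.
Posterior concentration: (6.57, 5.57, 11.57), total = 23.71.
E[θ_{S1}|data] = α_{S1}/Σα = 6.57/23.71 = 0.2771.

0.2771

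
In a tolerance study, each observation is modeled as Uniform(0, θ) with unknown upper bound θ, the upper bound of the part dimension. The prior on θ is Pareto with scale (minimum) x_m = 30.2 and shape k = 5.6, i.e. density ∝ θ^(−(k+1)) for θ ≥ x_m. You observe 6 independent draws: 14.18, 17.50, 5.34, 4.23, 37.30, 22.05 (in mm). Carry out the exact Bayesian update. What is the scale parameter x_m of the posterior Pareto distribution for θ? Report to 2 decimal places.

37.30

A Pareto(scale x_m, shape k) prior on the upper bound θ of Uniform(0, θ) is conjugate: posterior is Pareto(max(x_m, max xᵢ), k + n).
Sample maximum = 37.30; prior scale x_m = 30.2 → posterior scale = max = 37.30.
Posterior shape = 5.6 + 6 = 11.6.
Posterior scale x_m = 37.30.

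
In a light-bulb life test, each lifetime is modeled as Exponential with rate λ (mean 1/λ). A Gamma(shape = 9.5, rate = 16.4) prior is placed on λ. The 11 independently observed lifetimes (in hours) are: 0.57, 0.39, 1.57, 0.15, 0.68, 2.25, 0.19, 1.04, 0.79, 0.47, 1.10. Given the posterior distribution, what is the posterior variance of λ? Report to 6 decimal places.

With a Gamma(shape α, rate β) prior on the exponential rate λ, the posterior after n observations with total T = Σxᵢ is Gamma(α+n, β+T).
Sum of observations T = 9.20 hours; n = 11.
Posterior: Gamma(9.5+11, 16.4+9.20) = Gamma(20.5, 25.60).
Var = α/β² = 0.031281.

0.031281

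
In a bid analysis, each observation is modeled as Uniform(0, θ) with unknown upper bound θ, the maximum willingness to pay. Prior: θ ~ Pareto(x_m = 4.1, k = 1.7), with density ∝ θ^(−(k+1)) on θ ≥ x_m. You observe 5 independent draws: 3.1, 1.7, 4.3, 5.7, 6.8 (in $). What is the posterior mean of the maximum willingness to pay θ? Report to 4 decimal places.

7.9930

A Pareto(scale x_m, shape k) prior on the upper bound θ of Uniform(0, θ) is conjugate: posterior is Pareto(max(x_m, max xᵢ), k + n).
Sample maximum = 6.8; prior scale x_m = 4.1 → posterior scale = max = 6.8.
Posterior shape = 1.7 + 5 = 6.7.
E[θ|data] = k·x_m/(k−1) = 6.7·6.8/5.7 = 7.9930.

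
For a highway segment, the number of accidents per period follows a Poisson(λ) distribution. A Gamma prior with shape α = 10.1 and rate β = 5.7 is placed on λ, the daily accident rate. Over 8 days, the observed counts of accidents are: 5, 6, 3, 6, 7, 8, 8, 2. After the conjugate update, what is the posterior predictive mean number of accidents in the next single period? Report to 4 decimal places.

With a Gamma(shape α, rate β) prior, the Poisson likelihood is conjugate: the posterior is Gamma(α + ΣXᵢ, β + n).
Sum of counts S = 45 over n = 8 days.
Posterior: Gamma(α+S, β+n) = Gamma(10.1+45, 5.7+8) = Gamma(55.1, 13.7).
The predictive distribution for one future period is NegBinom with mean α/β = 4.0219.

4.0219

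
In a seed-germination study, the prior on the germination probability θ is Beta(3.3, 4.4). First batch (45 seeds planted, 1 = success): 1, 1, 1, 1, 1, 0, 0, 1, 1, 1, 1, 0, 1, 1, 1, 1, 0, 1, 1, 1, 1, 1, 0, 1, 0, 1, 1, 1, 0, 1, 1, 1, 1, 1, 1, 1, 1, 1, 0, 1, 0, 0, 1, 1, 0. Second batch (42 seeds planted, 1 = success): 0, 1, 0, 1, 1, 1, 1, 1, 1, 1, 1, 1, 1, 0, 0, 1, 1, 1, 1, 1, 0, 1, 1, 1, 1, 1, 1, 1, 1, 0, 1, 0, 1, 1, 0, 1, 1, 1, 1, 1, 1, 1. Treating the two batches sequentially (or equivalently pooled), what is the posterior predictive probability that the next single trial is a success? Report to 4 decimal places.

0.7529

The Beta prior is conjugate to a Binomial/Bernoulli likelihood; the update adds successes to α and failures to β.
After batch 1: Beta(3.3+34, 4.4+11) = Beta(37.3, 15.4).
After batch 2: Beta(37.3+34, 15.4+8) = Beta(71.3, 23.4).
For a single future Bernoulli trial, P(success | data) = α/(α+β) = 0.7529.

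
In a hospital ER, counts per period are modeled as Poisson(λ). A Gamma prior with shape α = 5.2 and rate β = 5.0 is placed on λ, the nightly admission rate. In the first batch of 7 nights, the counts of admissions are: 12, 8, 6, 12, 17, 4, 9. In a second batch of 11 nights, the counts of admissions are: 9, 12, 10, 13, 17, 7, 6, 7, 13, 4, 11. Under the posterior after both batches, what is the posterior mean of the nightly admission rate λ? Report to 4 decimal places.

7.9217

With a Gamma(shape α, rate β) prior, the Poisson likelihood is conjugate: the posterior is Gamma(α + ΣXᵢ, β + n).
Batch 1: sum of counts S = 68 over n = 7 nights.
After batch 1: Gamma(α+S, β+n) = Gamma(5.2+68, 5.0+7) = Gamma(73.2, 12.0).
Batch 2: sum of counts S = 109 over n = 11 nights.
After batch 2: Gamma(α+S, β+n) = Gamma(73.2+109, 12.0+11) = Gamma(182.2, 23.0).
Posterior mean = α/β = 182.2/23.0 = 7.9217.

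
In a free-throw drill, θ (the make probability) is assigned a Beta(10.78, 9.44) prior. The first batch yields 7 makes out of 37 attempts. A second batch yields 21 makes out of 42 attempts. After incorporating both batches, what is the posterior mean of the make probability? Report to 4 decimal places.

The Beta prior is conjugate to a Binomial/Bernoulli likelihood; the update adds successes to α and failures to β.
After batch 1: Beta(10.78+7, 9.44+30) = Beta(17.78, 39.44).
After batch 2: Beta(17.78+21, 39.44+21) = Beta(38.78, 60.44).
Posterior mean = α/(α+β) = 38.78/99.22 = 0.3908.

0.3908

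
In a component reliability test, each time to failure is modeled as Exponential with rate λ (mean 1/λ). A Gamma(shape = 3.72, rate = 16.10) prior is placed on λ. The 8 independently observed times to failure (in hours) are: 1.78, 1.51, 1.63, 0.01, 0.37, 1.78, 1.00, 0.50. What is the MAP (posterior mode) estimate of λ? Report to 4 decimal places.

With a Gamma(shape α, rate β) prior on the exponential rate λ, the posterior after n observations with total T = Σxᵢ is Gamma(α+n, β+T).
Sum of observations T = 8.58 hours; n = 8.
Posterior: Gamma(3.72+8, 16.10+8.58) = Gamma(11.72, 24.68).
Mode = (α−1)/β = 0.4344.

0.4344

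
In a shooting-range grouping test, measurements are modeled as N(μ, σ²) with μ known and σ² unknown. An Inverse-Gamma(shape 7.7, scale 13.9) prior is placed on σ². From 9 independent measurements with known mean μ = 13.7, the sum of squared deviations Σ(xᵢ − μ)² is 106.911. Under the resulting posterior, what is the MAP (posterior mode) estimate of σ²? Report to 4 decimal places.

With known mean μ and an Inverse-Gamma(α, β) prior on σ², the Normal likelihood is conjugate: posterior is Inv-Gamma(α + n/2, β + Σ(xᵢ−μ)²/2).
Posterior: Inv-Gamma(7.7 + 9/2, 13.9 + 106.911/2) = Inv-Gamma(12.20, 67.3555).
Mode = β/(α+1) = 67.3555/13.20 = 5.1027.

5.1027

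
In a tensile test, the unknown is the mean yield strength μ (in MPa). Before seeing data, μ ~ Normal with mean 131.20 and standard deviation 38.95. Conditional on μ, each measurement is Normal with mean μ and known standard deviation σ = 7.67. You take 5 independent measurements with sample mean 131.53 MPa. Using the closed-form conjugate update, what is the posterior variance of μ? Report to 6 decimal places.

For Normal data with known variance σ², a Normal(μ₀, σ₀²) prior on μ is conjugate. Posterior precision = 1/σ₀² + n/σ²; posterior mean is the precision-weighted average of μ₀ and x̄.
σ₀² = 38.95² = 1517.1025, σ² = 7.67² = 58.8289; σ² + n·σ₀² = 58.8289 + 5·1517.1025 = 7644.3414.
Posterior precision = 1/σ₀² + n/σ² = 1/1517.1025 + 5/58.8289 = (σ² + n·σ₀²)/(σ₀²σ²) = 7644.3414/(1517.1025·58.8289); posterior variance σₙ² = σ₀²σ²/(σ² + n·σ₀²) = 1517.1025·58.8289/7644.3414 = 11.675234.

11.675234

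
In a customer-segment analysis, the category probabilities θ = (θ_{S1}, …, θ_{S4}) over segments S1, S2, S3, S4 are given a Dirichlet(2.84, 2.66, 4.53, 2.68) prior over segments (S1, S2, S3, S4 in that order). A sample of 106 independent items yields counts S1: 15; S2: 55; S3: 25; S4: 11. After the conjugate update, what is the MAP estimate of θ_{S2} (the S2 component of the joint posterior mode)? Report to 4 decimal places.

0.4939

The Dirichlet prior is conjugate to the Multinomial likelihood: each posterior αⱼ = prior αⱼ + observed count nⱼ.
Posterior concentration: (17.84, 57.66, 29.53, 13.68), total = 118.71.
Joint mode component: (α_{S2}−1)/(Σα−K) = 56.66/114.71 = 0.4939.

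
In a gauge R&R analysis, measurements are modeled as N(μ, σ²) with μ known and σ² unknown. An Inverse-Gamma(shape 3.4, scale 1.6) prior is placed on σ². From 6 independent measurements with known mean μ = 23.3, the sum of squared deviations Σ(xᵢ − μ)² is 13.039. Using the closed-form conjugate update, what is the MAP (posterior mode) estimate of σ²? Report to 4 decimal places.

With known mean μ and an Inverse-Gamma(α, β) prior on σ², the Normal likelihood is conjugate: posterior is Inv-Gamma(α + n/2, β + Σ(xᵢ−μ)²/2).
Posterior: Inv-Gamma(3.4 + 6/2, 1.6 + 13.039/2) = Inv-Gamma(6.40, 8.1195).
Mode = β/(α+1) = 8.1195/7.40 = 1.0972.

1.0972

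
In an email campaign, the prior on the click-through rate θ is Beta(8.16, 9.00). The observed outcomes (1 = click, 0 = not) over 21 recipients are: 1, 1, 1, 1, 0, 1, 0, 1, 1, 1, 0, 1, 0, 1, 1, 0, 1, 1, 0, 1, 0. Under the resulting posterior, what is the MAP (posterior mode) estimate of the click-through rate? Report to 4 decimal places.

The Beta prior is conjugate to a Binomial/Bernoulli likelihood; the update adds successes to α and failures to β.
Posterior: Beta(α+k, β+n−k) = Beta(8.16+14, 9.00+7) = Beta(22.16, 16.00).
Mode of Beta(a,b) for a,b>1 is (a−1)/(a+b−2) = 21.16/36.16 = 0.5852.

0.5852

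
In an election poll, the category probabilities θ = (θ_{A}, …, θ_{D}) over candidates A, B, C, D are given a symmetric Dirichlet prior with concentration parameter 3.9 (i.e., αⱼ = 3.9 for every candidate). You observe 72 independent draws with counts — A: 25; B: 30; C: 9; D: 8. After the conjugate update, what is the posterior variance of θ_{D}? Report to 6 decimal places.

0.001325

The Dirichlet prior is conjugate to the Multinomial likelihood: each posterior αⱼ = prior αⱼ + observed count nⱼ.
Posterior concentration: (28.9, 33.9, 12.9, 11.9), total = 87.6.
Var[θ_j] = α_j(Σα−α_j)/((Σα)²(Σα+1)) = 11.9·75.7/(87.6²·88.6) = 0.001325.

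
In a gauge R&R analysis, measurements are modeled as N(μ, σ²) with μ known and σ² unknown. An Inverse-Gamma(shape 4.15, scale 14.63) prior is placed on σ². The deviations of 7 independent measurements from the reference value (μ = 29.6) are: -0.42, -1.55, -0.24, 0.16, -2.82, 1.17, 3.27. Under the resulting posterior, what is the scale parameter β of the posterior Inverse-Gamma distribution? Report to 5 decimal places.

With known mean μ and an Inverse-Gamma(α, β) prior on σ², the Normal likelihood is conjugate: posterior is Inv-Gamma(α + n/2, β + Σ(xᵢ−μ)²/2).
Σ(xᵢ−μ)² = (-0.42)² + (-1.55)² + (-0.24)² + (0.16)² + (-2.82)² + (1.17)² + (3.27)² = 22.6763.
Posterior: Inv-Gamma(4.15 + 7/2, 14.63 + 22.6763/2) = Inv-Gamma(7.65, 25.96815).
Posterior β = 25.96815.

25.96815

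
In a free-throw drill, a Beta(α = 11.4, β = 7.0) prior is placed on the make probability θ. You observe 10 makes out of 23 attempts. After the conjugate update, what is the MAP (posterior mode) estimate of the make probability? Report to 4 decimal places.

The Beta prior is conjugate to a Binomial/Bernoulli likelihood; the update adds successes to α and failures to β.
Posterior: Beta(α+k, β+n−k) = Beta(11.4+10, 7.0+13) = Beta(21.4, 20.0).
Mode of Beta(a,b) for a,b>1 is (a−1)/(a+b−2) = 20.4/39.4 = 0.5178.

0.5178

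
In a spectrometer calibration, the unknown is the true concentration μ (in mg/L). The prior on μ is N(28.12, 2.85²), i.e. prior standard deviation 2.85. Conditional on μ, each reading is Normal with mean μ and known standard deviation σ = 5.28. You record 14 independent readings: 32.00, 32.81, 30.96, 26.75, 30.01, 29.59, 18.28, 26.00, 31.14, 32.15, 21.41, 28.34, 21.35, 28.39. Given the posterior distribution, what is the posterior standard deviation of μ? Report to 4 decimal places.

For Normal data with known variance σ², a Normal(μ₀, σ₀²) prior on μ is conjugate. Posterior precision = 1/σ₀² + n/σ²; posterior mean is the precision-weighted average of μ₀ and x̄.
σ₀² = 2.85² = 8.1225, σ² = 5.28² = 27.8784; σ² + n·σ₀² = 27.8784 + 14·8.1225 = 141.5934.
Posterior precision = 1/σ₀² + n/σ² = 1/8.1225 + 14/27.8784 = (σ² + n·σ₀²)/(σ₀²σ²) = 141.5934/(8.1225·27.8784); posterior variance σₙ² = σ₀²σ²/(σ² + n·σ₀²) = 8.1225·27.8784/141.5934 = 1.599243.
Posterior SD = √σₙ² = √(8.1225·27.8784/141.5934) = 1.2646.

1.2646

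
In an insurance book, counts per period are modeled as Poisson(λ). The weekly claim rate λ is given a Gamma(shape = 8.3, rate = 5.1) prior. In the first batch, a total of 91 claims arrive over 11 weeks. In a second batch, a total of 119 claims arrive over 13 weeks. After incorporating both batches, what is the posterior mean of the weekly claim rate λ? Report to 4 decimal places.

7.5017

With a Gamma(shape α, rate β) prior, the Poisson likelihood is conjugate: the posterior is Gamma(α + ΣXᵢ, β + n).
After batch 1: Gamma(α+S, β+n) = Gamma(8.3+91, 5.1+11) = Gamma(99.3, 16.1).
After batch 2: Gamma(α+S, β+n) = Gamma(99.3+119, 16.1+13) = Gamma(218.3, 29.1).
Posterior mean = α/β = 218.3/29.1 = 7.5017.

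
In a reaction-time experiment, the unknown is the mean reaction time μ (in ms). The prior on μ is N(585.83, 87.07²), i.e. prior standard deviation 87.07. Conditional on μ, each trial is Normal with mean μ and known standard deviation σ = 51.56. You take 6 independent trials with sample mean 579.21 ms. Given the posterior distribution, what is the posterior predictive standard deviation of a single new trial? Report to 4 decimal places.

For Normal data with known variance σ², a Normal(μ₀, σ₀²) prior on μ is conjugate. Posterior precision = 1/σ₀² + n/σ²; posterior mean is the precision-weighted average of μ₀ and x̄.
σ₀² = 87.07² = 7581.1849, σ² = 51.56² = 2658.4336; σ² + n·σ₀² = 2658.4336 + 6·7581.1849 = 48145.543.
Posterior precision = 1/σ₀² + n/σ² = 1/7581.1849 + 6/2658.4336 = (σ² + n·σ₀²)/(σ₀²σ²) = 48145.543/(7581.1849·2658.4336); posterior variance σₙ² = σ₀²σ²/(σ² + n·σ₀²) = 7581.1849·2658.4336/48145.543 = 418.607319.
Predictive variance for one new observation = σₙ² + σ² = 7581.1849·2658.4336/48145.543 + 2658.4336 = σ²·(σ₀² + 48145.543)/48145.543 = 2658.4336·55726.7279/48145.543 = 3077.040919; SD = √(2658.4336·55726.7279/48145.543) = 55.4711.

55.4711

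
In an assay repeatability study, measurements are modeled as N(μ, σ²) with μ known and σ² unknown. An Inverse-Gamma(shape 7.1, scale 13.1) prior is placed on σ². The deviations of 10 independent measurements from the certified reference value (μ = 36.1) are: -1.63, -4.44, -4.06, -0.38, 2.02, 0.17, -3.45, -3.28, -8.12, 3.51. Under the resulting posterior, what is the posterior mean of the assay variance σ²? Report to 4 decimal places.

7.6677

With known mean μ and an Inverse-Gamma(α, β) prior on σ², the Normal likelihood is conjugate: posterior is Inv-Gamma(α + n/2, β + Σ(xᵢ−μ)²/2).
Σ(xᵢ−μ)² = (-1.63)² + (-4.44)² + (-4.06)² + (-0.38)² + (2.02)² + (0.17)² + (-3.45)² + (-3.28)² + (-8.12)² + (3.51)² = 144.0232.
Posterior: Inv-Gamma(7.1 + 10/2, 13.1 + 144.0232/2) = Inv-Gamma(12.10, 85.11160).
E[σ²|data] = β/(α−1) = 85.11160/11.10 = 7.6677.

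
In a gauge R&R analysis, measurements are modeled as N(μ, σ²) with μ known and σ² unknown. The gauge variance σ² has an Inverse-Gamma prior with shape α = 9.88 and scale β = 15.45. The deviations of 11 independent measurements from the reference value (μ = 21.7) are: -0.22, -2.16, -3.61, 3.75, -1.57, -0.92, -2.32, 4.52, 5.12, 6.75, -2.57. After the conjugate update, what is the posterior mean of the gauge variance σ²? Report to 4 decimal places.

5.9184

With known mean μ and an Inverse-Gamma(α, β) prior on σ², the Normal likelihood is conjugate: posterior is Inv-Gamma(α + n/2, β + Σ(xᵢ−μ)²/2).
Σ(xᵢ−μ)² = (-0.22)² + (-2.16)² + (-3.61)² + (3.75)² + (-1.57)² + (-0.92)² + (-2.32)² + (4.52)² + (5.12)² + (6.75)² + (-2.57)² = 139.3145.
Posterior: Inv-Gamma(9.88 + 11/2, 15.45 + 139.3145/2) = Inv-Gamma(15.38, 85.10725).
E[σ²|data] = β/(α−1) = 85.10725/14.38 = 5.9184.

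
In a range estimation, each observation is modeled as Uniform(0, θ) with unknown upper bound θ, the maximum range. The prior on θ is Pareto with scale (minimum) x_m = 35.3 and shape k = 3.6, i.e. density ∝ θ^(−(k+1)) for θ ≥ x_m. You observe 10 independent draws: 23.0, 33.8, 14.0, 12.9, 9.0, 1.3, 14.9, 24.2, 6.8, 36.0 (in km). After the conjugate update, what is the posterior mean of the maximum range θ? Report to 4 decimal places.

A Pareto(scale x_m, shape k) prior on the upper bound θ of Uniform(0, θ) is conjugate: posterior is Pareto(max(x_m, max xᵢ), k + n).
Sample maximum = 36.0; prior scale x_m = 35.3 → posterior scale = max = 36.0.
Posterior shape = 3.6 + 10 = 13.6.
E[θ|data] = k·x_m/(k−1) = 13.6·36.0/12.6 = 38.8571.

38.8571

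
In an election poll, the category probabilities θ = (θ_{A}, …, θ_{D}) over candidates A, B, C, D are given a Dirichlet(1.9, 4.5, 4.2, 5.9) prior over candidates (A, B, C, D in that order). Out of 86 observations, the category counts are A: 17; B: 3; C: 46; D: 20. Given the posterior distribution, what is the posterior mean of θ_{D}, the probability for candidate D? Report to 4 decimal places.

0.2527

The Dirichlet prior is conjugate to the Multinomial likelihood: each posterior αⱼ = prior αⱼ + observed count nⱼ.
Posterior concentration: (18.9, 7.5, 50.2, 25.9), total = 102.5.
E[θ_{D}|data] = α_{D}/Σα = 25.9/102.5 = 0.2527.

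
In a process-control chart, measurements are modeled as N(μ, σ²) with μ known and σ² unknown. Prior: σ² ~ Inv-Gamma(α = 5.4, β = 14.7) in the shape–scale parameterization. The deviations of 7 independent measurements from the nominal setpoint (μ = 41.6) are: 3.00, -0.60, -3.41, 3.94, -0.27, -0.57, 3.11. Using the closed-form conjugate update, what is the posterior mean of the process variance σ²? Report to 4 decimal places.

4.8090

With known mean μ and an Inverse-Gamma(α, β) prior on σ², the Normal likelihood is conjugate: posterior is Inv-Gamma(α + n/2, β + Σ(xᵢ−μ)²/2).
Σ(xᵢ−μ)² = (3.00)² + (-0.60)² + (-3.41)² + (3.94)² + (-0.27)² + (-0.57)² + (3.11)² = 46.5816.
Posterior: Inv-Gamma(5.4 + 7/2, 14.7 + 46.5816/2) = Inv-Gamma(8.90, 37.99080).
E[σ²|data] = β/(α−1) = 37.99080/7.90 = 4.8090.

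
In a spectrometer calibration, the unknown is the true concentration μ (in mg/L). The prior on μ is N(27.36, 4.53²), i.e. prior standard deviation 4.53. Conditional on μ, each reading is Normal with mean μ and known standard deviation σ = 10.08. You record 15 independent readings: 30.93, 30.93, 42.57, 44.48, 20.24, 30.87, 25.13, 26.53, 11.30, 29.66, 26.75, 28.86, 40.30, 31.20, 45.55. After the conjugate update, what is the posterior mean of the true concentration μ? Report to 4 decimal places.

For Normal data with known variance σ², a Normal(μ₀, σ₀²) prior on μ is conjugate. Posterior precision = 1/σ₀² + n/σ²; posterior mean is the precision-weighted average of μ₀ and x̄.
Σxᵢ = 30.93 + 30.93 + 42.57 + 44.48 + 20.24 + 30.87 + 25.13 + 26.53 + 11.30 + 29.66 + 26.75 + 28.86 + 40.30 + 31.20 + 45.55 = 465.3, so n·x̄ = 465.3.
σ₀² = 4.53² = 20.5209, σ² = 10.08² = 101.6064; σ² + n·σ₀² = 101.6064 + 15·20.5209 = 409.4199.
Posterior mean = (μ₀/σ₀² + n·x̄/σ²)/(1/σ₀² + n/σ²) = (σ²·μ₀ + σ₀²·n·x̄)/(σ² + n·σ₀²) = (101.6064·27.36 + 20.5209·465.3)/409.4199 = 12328.325874/409.4199 = 30.1117.

30.1117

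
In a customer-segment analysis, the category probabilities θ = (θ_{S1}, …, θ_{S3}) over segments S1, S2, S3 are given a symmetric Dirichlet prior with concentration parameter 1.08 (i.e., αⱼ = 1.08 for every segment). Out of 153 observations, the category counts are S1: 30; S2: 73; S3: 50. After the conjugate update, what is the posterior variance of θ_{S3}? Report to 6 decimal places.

0.001399

The Dirichlet prior is conjugate to the Multinomial likelihood: each posterior αⱼ = prior αⱼ + observed count nⱼ.
Posterior concentration: (31.08, 74.08, 51.08), total = 156.24.
Var[θ_j] = α_j(Σα−α_j)/((Σα)²(Σα+1)) = 51.08·105.16/(156.24²·157.24) = 0.001399.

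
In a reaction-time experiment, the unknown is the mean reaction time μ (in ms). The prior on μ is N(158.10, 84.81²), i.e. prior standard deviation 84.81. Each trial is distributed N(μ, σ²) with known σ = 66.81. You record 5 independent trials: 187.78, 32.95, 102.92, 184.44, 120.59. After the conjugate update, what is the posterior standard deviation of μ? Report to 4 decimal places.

For Normal data with known variance σ², a Normal(μ₀, σ₀²) prior on μ is conjugate. Posterior precision = 1/σ₀² + n/σ²; posterior mean is the precision-weighted average of μ₀ and x̄.
σ₀² = 84.81² = 7192.7361, σ² = 66.81² = 4463.5761; σ² + n·σ₀² = 4463.5761 + 5·7192.7361 = 40427.2566.
Posterior precision = 1/σ₀² + n/σ² = 1/7192.7361 + 5/4463.5761 = (σ² + n·σ₀²)/(σ₀²σ²) = 40427.2566/(7192.7361·4463.5761); posterior variance σₙ² = σ₀²σ²/(σ² + n·σ₀²) = 7192.7361·4463.5761/40427.2566 = 794.150473.
Posterior SD = √σₙ² = √(7192.7361·4463.5761/40427.2566) = 28.1807.

28.1807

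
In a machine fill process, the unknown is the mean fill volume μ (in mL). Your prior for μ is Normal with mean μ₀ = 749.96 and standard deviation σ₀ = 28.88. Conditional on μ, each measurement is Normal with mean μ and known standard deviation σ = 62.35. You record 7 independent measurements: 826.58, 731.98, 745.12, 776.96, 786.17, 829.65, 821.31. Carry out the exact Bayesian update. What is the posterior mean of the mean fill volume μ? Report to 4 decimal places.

For Normal data with known variance σ², a Normal(μ₀, σ₀²) prior on μ is conjugate. Posterior precision = 1/σ₀² + n/σ²; posterior mean is the precision-weighted average of μ₀ and x̄.
Σxᵢ = 826.58 + 731.98 + 745.12 + 776.96 + 786.17 + 829.65 + 821.31 = 5517.77, so n·x̄ = 5517.77.
σ₀² = 28.88² = 834.0544, σ² = 62.35² = 3887.5225; σ² + n·σ₀² = 3887.5225 + 7·834.0544 = 9725.9033.
Posterior mean = (μ₀/σ₀² + n·x̄/σ²)/(1/σ₀² + n/σ²) = (σ²·μ₀ + σ₀²·n·x̄)/(σ² + n·σ₀²) = (3887.5225·749.96 + 834.0544·5517.77)/9725.9033 = 7517606.720788/9725.9033 = 772.9469.

772.9469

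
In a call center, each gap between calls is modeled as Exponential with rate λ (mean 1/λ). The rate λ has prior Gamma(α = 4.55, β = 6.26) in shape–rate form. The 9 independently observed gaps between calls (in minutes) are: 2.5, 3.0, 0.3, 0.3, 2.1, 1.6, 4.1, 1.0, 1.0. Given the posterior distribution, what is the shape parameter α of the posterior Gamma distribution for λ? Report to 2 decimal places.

With a Gamma(shape α, rate β) prior on the exponential rate λ, the posterior after n observations with total T = Σxᵢ is Gamma(α+n, β+T).
Sum of observations T = 15.9 minutes; n = 9.
Posterior: Gamma(4.55+9, 6.26+15.9) = Gamma(13.55, 22.16).
Posterior α = 13.55.

13.55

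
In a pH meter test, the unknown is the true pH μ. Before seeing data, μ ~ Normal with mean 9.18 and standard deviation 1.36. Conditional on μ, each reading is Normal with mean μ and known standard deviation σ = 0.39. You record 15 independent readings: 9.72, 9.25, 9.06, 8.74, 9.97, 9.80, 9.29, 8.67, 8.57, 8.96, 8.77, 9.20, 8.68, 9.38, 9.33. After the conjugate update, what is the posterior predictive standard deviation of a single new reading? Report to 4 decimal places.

0.4027

For Normal data with known variance σ², a Normal(μ₀, σ₀²) prior on μ is conjugate. Posterior precision = 1/σ₀² + n/σ²; posterior mean is the precision-weighted average of μ₀ and x̄.
σ₀² = 1.36² = 1.8496, σ² = 0.39² = 0.1521; σ² + n·σ₀² = 0.1521 + 15·1.8496 = 27.8961.
Posterior precision = 1/σ₀² + n/σ² = 1/1.8496 + 15/0.1521 = (σ² + n·σ₀²)/(σ₀²σ²) = 27.8961/(1.8496·0.1521); posterior variance σₙ² = σ₀²σ²/(σ² + n·σ₀²) = 1.8496·0.1521/27.8961 = 0.010085.
Predictive variance for one new observation = σₙ² + σ² = 1.8496·0.1521/27.8961 + 0.1521 = σ²·(σ₀² + 27.8961)/27.8961 = 0.1521·29.7457/27.8961 = 0.162185; SD = √(0.1521·29.7457/27.8961) = 0.4027.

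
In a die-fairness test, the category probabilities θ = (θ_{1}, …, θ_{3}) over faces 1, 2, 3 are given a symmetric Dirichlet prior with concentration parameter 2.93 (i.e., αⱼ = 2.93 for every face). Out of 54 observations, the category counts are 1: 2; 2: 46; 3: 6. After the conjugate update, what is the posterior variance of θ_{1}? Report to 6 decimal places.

The Dirichlet prior is conjugate to the Multinomial likelihood: each posterior αⱼ = prior αⱼ + observed count nⱼ.
Posterior concentration: (4.93, 48.93, 8.93), total = 62.79.
Var[θ_j] = α_j(Σα−α_j)/((Σα)²(Σα+1)) = 4.93·57.86/(62.79²·63.79) = 0.001134.

0.001134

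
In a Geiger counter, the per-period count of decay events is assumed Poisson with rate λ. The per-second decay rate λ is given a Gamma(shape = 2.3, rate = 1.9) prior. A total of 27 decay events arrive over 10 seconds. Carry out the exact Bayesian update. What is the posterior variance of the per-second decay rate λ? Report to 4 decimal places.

With a Gamma(shape α, rate β) prior, the Poisson likelihood is conjugate: the posterior is Gamma(α + ΣXᵢ, β + n).
Posterior: Gamma(α+S, β+n) = Gamma(2.3+27, 1.9+10) = Gamma(29.3, 11.9).
Var = α/β² = 29.3/11.9² = 0.2069.

0.2069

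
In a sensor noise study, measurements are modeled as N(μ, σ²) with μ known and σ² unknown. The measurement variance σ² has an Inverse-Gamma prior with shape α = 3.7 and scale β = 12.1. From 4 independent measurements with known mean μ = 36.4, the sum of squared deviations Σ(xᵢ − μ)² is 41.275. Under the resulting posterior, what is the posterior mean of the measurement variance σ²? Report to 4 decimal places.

With known mean μ and an Inverse-Gamma(α, β) prior on σ², the Normal likelihood is conjugate: posterior is Inv-Gamma(α + n/2, β + Σ(xᵢ−μ)²/2).
Posterior: Inv-Gamma(3.7 + 4/2, 12.1 + 41.275/2) = Inv-Gamma(5.70, 32.7375).
E[σ²|data] = β/(α−1) = 32.7375/4.70 = 6.9654.

6.9654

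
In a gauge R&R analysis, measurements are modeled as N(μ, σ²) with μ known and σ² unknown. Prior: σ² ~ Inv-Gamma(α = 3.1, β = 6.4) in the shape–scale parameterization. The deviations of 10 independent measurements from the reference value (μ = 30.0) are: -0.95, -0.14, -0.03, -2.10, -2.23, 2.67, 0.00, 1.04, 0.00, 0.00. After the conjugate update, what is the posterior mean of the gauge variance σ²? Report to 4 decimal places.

With known mean μ and an Inverse-Gamma(α, β) prior on σ², the Normal likelihood is conjugate: posterior is Inv-Gamma(α + n/2, β + Σ(xᵢ−μ)²/2).
Σ(xᵢ−μ)² = (-0.95)² + (-0.14)² + (-0.03)² + (-2.10)² + (-2.23)² + (2.67)² + (0.00)² + (1.04)² + (0.00)² + (0.00)² = 18.5164.
Posterior: Inv-Gamma(3.1 + 10/2, 6.4 + 18.5164/2) = Inv-Gamma(8.10, 15.65820).
E[σ²|data] = β/(α−1) = 15.65820/7.10 = 2.2054.

2.2054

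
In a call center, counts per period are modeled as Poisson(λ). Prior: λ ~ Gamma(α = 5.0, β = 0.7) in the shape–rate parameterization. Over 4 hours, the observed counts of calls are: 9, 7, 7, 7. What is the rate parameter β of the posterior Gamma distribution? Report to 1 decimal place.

With a Gamma(shape α, rate β) prior, the Poisson likelihood is conjugate: the posterior is Gamma(α + ΣXᵢ, β + n).
Sum of counts S = 30 over n = 4 hours.
Posterior: Gamma(α+S, β+n) = Gamma(5.0+30, 0.7+4) = Gamma(35.0, 4.7).
Posterior β = 4.7.

4.7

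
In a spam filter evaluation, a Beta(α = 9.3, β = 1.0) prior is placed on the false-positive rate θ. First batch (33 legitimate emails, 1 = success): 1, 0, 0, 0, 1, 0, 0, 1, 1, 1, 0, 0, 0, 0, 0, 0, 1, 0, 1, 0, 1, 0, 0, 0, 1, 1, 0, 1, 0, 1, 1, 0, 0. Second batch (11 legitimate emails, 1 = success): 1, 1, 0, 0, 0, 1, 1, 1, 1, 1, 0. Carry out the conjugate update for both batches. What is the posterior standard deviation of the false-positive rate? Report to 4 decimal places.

0.0670

The Beta prior is conjugate to a Binomial/Bernoulli likelihood; the update adds successes to α and failures to β.
After batch 1: Beta(9.3+13, 1.0+20) = Beta(22.3, 21.0).
After batch 2: Beta(22.3+7, 21.0+4) = Beta(29.3, 25.0).
Var = αβ/((α+β)²(α+β+1)) = 29.3·25.0/(54.3²·55.3) = 0.00449245; SD = √0.00449245 = 0.0670.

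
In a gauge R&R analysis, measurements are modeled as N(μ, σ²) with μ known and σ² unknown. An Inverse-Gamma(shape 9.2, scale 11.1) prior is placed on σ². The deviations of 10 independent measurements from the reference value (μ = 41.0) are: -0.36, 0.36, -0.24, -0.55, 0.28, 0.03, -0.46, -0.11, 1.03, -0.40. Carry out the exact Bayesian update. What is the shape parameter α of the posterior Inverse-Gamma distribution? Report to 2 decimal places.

With known mean μ and an Inverse-Gamma(α, β) prior on σ², the Normal likelihood is conjugate: posterior is Inv-Gamma(α + n/2, β + Σ(xᵢ−μ)²/2).
Σ(xᵢ−μ)² = (-0.36)² + (0.36)² + (-0.24)² + (-0.55)² + (0.28)² + (0.03)² + (-0.46)² + (-0.11)² + (1.03)² + (-0.40)² = 2.1432.
Posterior: Inv-Gamma(9.2 + 10/2, 11.1 + 2.1432/2) = Inv-Gamma(14.20, 12.17160).
Posterior α = 14.20.

14.20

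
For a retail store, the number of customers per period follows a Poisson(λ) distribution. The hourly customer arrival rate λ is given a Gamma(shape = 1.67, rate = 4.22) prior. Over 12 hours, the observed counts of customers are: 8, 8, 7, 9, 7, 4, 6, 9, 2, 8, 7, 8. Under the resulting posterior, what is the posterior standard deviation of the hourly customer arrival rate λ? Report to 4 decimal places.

0.5673

With a Gamma(shape α, rate β) prior, the Poisson likelihood is conjugate: the posterior is Gamma(α + ΣXᵢ, β + n).
Sum of counts S = 83 over n = 12 hours.
Posterior: Gamma(α+S, β+n) = Gamma(1.67+83, 4.22+12) = Gamma(84.67, 16.22).
SD = √α/β = √84.67/16.22 = 0.5673.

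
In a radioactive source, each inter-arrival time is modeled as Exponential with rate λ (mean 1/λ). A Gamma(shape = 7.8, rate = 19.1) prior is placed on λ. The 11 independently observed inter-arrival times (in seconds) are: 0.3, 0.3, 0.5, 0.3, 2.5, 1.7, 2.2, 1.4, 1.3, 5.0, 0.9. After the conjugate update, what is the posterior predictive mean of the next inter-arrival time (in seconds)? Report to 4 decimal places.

With a Gamma(shape α, rate β) prior on the exponential rate λ, the posterior after n observations with total T = Σxᵢ is Gamma(α+n, β+T).
Sum of observations T = 16.4 seconds; n = 11.
Posterior: Gamma(7.8+11, 19.1+16.4) = Gamma(18.8, 35.5).
The predictive distribution for the next observation is Lomax; its mean is β/(α−1) = 35.5/17.8 = 1.9944.

1.9944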